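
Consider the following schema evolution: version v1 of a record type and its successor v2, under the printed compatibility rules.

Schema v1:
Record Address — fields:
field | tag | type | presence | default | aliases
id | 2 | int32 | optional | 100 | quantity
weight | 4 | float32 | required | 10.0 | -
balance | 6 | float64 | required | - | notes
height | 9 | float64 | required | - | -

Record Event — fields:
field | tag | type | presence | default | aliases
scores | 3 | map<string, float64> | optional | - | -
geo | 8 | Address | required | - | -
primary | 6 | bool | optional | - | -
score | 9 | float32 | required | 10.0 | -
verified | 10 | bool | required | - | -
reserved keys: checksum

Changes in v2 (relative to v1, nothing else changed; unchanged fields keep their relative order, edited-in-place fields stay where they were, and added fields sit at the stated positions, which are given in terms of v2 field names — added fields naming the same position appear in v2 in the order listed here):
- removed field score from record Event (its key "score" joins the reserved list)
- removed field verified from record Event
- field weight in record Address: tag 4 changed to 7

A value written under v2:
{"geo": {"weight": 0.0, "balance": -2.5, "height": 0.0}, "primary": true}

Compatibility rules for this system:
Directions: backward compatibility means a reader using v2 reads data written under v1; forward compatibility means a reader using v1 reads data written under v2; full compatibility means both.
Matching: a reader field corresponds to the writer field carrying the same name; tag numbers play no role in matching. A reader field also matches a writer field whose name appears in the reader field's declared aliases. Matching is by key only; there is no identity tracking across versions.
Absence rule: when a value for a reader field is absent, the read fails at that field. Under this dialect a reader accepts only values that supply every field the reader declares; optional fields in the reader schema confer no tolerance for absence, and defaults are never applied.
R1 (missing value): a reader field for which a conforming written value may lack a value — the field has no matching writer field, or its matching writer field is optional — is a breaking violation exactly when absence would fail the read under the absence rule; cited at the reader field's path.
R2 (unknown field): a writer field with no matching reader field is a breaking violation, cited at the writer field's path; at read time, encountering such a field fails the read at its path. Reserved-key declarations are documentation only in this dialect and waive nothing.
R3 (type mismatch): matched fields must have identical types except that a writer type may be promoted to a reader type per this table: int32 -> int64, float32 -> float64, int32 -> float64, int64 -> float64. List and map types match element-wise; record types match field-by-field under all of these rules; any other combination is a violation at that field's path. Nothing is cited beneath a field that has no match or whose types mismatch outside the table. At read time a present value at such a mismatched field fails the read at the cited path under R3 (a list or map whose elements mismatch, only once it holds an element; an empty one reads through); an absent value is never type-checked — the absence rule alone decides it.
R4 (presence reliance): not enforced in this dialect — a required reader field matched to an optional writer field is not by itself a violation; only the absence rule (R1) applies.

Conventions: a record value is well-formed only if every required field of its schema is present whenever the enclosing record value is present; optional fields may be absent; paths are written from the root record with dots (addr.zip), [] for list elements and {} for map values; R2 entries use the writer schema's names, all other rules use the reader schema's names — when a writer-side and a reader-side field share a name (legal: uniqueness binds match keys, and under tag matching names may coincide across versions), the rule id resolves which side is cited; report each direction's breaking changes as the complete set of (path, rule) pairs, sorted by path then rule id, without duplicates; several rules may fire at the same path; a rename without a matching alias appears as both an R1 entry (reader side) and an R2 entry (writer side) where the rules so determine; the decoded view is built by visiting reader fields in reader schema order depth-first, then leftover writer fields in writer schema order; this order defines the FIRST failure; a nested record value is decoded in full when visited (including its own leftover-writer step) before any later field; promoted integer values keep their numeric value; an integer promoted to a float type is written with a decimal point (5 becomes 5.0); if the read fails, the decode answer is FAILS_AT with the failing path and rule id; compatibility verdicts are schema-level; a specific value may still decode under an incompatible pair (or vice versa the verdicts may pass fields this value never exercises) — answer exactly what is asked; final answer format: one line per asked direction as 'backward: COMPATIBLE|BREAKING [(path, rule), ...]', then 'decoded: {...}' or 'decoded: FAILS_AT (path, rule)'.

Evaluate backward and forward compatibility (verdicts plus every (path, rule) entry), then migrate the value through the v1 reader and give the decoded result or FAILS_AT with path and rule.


the writer's type comes first in each Event pair
backward for Event (reader v2, writer v1):
  scores: paired with writer scores (map<string, float64> -> map<string, float64>; writer optional)
  geo: paired with writer geo (Address -> Address; writer required)
  primary: paired with writer primary (bool -> bool; writer optional)
  writer score: unknown to reader
  writer verified: unknown to reader
  geo.id: paired with writer geo.id (int32 -> int32; writer optional)
  geo.weight: paired with writer geo.weight (float32 -> float32; writer required)
  geo.balance: paired with writer geo.balance (float64 -> float64; writer required)
  geo.height: paired with writer geo.height (float64 -> float64; writer required)
  R1 fires at geo.id
  R1 fires at primary
  R2 fires at score
  R1 fires at scores
  R2 fires at verified
  => 5 violation(s): backward is BREAKING for Event
forward for Event (reader v1, writer v2):
  scores: paired with writer scores (map<string, float64> -> map<string, float64>; writer optional)
  geo: paired with writer geo (Address -> Address; writer required)
  primary: paired with writer primary (bool -> bool; writer optional)
  score has no writer counterpart
  verified has no writer counterpart
  geo.id: paired with writer geo.id (int32 -> int32; writer optional)
  geo.weight: paired with writer geo.weight (float32 -> float32; writer required)
  geo.balance: paired with writer geo.balance (float64 -> float64; writer required)
  geo.height: paired with writer geo.height (float64 -> float64; writer required)
  R1 fires at geo.id
  R1 fires at primary
  R1 fires at score
  R1 fires at scores
  R1 fires at verified
  => 5 violation(s): forward is BREAKING for Event
decode (reader v1):
  read fails at scores under R1 (no fill)
  => FAILS_AT (scores, R1)

backward: BREAKING [(geo.id, R1), (primary, R1), (score, R2), (scores, R1), (verified, R2)]; forward: BREAKING [(geo.id, R1), (primary, R1), (score, R1), (scores, R1), (verified, R1)]; decoded: FAILS_AT (scores, R1)


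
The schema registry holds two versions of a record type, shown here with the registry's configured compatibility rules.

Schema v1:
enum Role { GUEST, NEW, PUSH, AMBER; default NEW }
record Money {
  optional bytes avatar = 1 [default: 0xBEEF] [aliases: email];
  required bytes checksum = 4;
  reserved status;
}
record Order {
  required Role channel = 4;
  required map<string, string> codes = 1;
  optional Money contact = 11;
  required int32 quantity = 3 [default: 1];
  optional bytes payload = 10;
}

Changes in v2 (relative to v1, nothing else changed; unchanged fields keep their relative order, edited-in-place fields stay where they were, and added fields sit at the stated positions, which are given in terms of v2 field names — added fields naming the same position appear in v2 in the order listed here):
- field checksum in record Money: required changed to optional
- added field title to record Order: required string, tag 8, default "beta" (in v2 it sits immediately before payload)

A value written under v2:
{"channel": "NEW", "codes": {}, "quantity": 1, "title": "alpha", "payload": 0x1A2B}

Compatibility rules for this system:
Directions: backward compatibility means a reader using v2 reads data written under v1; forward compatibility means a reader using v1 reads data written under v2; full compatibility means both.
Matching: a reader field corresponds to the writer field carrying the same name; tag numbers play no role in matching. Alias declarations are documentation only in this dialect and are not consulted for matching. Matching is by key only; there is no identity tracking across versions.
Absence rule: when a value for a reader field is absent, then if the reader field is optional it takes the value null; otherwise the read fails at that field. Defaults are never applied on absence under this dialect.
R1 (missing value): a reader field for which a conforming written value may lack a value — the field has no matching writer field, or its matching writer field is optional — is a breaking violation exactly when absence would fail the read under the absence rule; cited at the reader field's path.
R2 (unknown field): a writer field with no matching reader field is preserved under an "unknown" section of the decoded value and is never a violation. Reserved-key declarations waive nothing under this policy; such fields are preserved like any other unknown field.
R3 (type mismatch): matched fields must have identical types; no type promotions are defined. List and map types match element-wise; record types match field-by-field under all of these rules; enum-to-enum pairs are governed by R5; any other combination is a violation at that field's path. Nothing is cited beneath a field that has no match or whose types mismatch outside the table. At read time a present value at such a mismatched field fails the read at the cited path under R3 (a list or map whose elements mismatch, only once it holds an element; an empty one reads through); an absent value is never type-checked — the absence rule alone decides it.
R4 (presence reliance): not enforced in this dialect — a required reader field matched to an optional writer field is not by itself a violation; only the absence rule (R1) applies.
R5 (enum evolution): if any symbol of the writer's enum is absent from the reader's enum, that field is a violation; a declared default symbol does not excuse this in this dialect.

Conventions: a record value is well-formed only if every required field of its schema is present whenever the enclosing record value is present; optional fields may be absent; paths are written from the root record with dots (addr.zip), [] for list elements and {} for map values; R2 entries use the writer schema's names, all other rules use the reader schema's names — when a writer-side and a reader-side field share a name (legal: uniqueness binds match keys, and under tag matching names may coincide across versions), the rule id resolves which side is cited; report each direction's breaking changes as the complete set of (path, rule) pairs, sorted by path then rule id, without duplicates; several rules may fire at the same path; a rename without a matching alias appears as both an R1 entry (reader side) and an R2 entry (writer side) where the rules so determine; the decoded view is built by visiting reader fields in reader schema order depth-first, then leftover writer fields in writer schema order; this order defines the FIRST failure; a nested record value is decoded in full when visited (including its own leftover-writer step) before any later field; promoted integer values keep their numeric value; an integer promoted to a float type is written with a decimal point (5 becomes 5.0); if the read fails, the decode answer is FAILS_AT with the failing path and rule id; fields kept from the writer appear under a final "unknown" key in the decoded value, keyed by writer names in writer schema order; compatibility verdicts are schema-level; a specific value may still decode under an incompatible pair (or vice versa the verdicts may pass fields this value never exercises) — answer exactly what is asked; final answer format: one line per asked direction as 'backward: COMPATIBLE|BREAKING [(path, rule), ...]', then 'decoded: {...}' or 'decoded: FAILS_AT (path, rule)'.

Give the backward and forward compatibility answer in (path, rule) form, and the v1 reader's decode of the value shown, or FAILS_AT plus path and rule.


the writer's type comes first in each Order pair
checking backward for Order: reader v2 against writer v1:
  writer required, Role -> Role: reader channel maps from writer channel
  writer required, map<string, string> -> map<string, string>: reader codes maps from writer codes
  writer optional, Money -> Money: reader contact maps from writer contact
  writer required, int32 -> int32: reader quantity maps from writer quantity
  title has no writer counterpart
  writer optional, bytes -> bytes: reader payload maps from writer payload
  writer optional, bytes -> bytes: reader contact.avatar maps from writer contact.avatar
  writer required, bytes -> bytes: reader contact.checksum maps from writer contact.checksum
  rule R1 violated at title
  backward on Order therefore BREAKING (1)
checking forward for Order: reader v1 against writer v2:
  writer required, Role -> Role: reader channel maps from writer channel
  writer required, map<string, string> -> map<string, string>: reader codes maps from writer codes
  writer optional, Money -> Money: reader contact maps from writer contact
  writer required, int32 -> int32: reader quantity maps from writer quantity
  writer optional, bytes -> bytes: reader payload maps from writer payload
  writer title: unknown to reader
  writer optional, bytes -> bytes: reader contact.avatar maps from writer contact.avatar
  writer optional, bytes -> bytes: reader contact.checksum maps from writer contact.checksum
  rule R1 violated at contact.checksum
  forward on Order therefore BREAKING (1)
decoding the Order value with the v1 reader:
  channel := "NEW"
  codes := {}
  contact := null (not supplied -> null)
  quantity := 1
  payload := 0x1A2B
  writer title: kept under "unknown"
  => decoded: {"channel": "NEW", "codes": {}, "contact": null, "quantity": 1, "payload": 0x1A2B, "unknown": {"title": "alpha"}}

backward: BREAKING [(title, R1)]; forward: BREAKING [(contact.checksum, R1)]; decoded: {"channel": "NEW", "codes": {}, "contact": null, "quantity": 1, "payload": 0x1A2B, "unknown": {"title": "alpha"}}


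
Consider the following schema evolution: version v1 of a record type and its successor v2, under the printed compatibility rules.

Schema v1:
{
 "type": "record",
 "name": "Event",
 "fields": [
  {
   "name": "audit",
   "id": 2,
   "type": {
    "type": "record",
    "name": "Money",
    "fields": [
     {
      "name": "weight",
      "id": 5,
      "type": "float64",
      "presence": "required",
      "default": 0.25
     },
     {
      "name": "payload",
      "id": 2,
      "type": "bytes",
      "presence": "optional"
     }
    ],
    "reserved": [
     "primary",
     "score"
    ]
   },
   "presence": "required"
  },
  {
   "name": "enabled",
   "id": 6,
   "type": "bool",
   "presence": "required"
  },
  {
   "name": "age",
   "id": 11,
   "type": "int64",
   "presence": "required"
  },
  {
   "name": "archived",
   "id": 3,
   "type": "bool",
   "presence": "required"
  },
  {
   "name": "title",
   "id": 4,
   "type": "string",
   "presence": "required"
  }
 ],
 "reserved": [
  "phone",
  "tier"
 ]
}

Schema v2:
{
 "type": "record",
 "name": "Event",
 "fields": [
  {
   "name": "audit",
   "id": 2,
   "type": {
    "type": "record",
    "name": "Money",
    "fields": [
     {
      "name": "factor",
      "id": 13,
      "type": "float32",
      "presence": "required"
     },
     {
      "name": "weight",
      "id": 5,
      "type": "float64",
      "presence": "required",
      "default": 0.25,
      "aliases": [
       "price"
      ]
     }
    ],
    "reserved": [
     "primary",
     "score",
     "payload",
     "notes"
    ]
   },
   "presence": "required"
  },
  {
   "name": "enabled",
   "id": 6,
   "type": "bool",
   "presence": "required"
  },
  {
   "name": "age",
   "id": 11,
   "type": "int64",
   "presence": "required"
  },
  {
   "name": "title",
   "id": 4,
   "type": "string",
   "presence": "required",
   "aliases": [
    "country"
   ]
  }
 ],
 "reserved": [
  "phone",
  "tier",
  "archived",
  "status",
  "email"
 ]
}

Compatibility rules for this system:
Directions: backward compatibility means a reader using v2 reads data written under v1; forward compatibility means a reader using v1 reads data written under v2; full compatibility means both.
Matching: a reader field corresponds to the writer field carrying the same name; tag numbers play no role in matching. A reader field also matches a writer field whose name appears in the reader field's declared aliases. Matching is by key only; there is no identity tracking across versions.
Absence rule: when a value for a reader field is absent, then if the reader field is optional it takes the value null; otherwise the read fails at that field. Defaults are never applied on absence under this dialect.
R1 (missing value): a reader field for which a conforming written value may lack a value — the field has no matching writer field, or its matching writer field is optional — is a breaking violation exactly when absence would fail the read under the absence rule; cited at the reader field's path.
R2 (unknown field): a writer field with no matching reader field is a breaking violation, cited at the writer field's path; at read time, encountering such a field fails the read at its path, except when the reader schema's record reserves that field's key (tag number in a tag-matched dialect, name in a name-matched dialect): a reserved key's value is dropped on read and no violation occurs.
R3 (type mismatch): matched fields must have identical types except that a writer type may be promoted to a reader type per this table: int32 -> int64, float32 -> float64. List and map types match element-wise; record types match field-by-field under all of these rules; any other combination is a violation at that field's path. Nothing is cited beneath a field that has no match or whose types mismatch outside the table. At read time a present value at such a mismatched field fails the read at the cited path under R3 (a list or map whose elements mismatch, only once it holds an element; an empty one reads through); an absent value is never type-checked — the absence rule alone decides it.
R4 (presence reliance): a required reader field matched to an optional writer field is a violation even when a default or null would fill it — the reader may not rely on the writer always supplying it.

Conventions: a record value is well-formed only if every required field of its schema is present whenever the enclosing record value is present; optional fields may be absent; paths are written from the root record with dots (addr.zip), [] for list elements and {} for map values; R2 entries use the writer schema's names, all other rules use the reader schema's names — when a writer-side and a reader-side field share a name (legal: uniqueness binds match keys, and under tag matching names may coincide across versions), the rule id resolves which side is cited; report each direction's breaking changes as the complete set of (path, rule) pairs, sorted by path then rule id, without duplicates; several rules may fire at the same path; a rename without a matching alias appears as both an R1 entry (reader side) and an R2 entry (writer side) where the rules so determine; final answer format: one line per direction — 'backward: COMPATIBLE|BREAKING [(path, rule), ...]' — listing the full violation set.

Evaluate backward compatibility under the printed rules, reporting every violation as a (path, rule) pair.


each type pair in Event: writer, then reader
backward for Event (reader v2, writer v1):
  writer required, Money -> Money: reader audit maps from writer audit
  writer required, bool -> bool: reader enabled maps from writer enabled
  writer required, int64 -> int64: reader age maps from writer age
  writer required, string -> string: reader title maps from writer title
  leftover writer field: archived
  audit.factor: no writer-side match
  writer required, float64 -> float64: reader audit.weight maps from writer audit.weight
  leftover writer field: audit.payload
  violation R1 at audit.factor
  => backward verdict for Event: BREAKING, 1 violation(s)
diffs on Event not affecting the asked answer:
  removed field archived from record Event (its key "archived" joins the reserved list) -> affects forward compatibility only, which is not asked
  removed field payload from record Money (its key "payload" joins the reserved list) -> fires no rule on Event, leaving the asked answer as it is

backward: BREAKING [(audit.factor, R1)]


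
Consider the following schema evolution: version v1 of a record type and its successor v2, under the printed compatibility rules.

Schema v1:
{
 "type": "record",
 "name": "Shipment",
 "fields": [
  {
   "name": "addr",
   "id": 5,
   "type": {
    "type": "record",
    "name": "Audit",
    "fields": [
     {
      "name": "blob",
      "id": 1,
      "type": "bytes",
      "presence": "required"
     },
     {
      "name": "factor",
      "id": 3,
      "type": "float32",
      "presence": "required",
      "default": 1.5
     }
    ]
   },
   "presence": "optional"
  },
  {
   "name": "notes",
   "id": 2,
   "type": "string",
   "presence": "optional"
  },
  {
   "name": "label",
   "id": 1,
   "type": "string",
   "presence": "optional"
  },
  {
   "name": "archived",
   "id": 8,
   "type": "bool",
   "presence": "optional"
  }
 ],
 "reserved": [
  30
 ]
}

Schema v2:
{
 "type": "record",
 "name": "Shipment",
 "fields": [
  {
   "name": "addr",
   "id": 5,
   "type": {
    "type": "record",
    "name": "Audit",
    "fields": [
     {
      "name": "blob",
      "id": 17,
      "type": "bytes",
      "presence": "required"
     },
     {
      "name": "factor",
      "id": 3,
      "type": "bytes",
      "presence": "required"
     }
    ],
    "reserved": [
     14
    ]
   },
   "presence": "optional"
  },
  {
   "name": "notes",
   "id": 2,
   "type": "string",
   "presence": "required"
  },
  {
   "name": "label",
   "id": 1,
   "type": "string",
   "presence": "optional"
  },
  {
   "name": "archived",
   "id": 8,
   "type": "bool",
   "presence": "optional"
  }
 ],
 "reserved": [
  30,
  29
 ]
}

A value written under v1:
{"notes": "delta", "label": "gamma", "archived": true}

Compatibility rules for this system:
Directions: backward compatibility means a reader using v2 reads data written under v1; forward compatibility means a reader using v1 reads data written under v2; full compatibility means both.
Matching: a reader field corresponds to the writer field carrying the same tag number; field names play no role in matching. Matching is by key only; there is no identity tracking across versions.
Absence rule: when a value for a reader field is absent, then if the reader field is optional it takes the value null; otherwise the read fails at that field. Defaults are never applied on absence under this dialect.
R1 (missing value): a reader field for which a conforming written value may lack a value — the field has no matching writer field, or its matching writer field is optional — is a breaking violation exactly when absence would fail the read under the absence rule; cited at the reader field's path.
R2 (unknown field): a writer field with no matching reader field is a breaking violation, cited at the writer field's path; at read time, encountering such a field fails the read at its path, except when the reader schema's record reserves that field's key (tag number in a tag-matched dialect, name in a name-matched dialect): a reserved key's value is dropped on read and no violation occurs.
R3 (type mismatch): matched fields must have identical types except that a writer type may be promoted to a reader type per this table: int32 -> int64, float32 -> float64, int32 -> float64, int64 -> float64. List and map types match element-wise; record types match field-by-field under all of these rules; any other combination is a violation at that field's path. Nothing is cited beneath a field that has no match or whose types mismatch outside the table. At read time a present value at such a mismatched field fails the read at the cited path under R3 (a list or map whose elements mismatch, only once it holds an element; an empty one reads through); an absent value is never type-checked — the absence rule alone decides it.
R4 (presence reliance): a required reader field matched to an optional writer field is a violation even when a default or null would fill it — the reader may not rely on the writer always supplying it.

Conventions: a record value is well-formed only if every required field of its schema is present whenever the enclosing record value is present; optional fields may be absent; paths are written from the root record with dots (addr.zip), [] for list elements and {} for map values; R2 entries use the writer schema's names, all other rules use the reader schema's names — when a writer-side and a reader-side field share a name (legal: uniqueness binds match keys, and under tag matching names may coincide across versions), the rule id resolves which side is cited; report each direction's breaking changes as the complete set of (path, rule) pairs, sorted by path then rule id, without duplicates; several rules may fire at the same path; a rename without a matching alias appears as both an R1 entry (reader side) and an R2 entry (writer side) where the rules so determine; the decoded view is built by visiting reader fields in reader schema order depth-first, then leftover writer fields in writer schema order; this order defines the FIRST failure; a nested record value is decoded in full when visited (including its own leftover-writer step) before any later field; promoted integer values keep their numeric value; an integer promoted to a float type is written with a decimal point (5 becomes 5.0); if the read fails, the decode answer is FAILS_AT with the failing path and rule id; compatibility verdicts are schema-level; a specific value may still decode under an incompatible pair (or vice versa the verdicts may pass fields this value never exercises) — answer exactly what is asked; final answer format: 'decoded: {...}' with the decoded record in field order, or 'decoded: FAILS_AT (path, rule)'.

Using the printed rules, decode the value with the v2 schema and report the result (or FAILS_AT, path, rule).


arrows below run writer -> reader for Shipment
decoding the Shipment value with the v2 reader:
  addr := null (not supplied -> null)
  notes := "delta"
  label := "gamma"
  archived := true
  => decoded: {"addr": null, "notes": "delta", "label": "gamma", "archived": true}
the rest of the Shipment diff is inert for this question:
  field factor in record Audit: type float32 changed to bytes (its default is dropped) -> affects the rule determinations only; this particular Shipment value decodes identically
  field notes in record Shipment: optional changed to required -> affects the rule determinations only; this particular Shipment value decodes identically
  field blob in record Audit: tag 1 changed to 17 -> affects the rule determinations only; this particular Shipment value decodes identically

decoded: {"addr": null, "notes": "delta", "label": "gamma", "archived": true}


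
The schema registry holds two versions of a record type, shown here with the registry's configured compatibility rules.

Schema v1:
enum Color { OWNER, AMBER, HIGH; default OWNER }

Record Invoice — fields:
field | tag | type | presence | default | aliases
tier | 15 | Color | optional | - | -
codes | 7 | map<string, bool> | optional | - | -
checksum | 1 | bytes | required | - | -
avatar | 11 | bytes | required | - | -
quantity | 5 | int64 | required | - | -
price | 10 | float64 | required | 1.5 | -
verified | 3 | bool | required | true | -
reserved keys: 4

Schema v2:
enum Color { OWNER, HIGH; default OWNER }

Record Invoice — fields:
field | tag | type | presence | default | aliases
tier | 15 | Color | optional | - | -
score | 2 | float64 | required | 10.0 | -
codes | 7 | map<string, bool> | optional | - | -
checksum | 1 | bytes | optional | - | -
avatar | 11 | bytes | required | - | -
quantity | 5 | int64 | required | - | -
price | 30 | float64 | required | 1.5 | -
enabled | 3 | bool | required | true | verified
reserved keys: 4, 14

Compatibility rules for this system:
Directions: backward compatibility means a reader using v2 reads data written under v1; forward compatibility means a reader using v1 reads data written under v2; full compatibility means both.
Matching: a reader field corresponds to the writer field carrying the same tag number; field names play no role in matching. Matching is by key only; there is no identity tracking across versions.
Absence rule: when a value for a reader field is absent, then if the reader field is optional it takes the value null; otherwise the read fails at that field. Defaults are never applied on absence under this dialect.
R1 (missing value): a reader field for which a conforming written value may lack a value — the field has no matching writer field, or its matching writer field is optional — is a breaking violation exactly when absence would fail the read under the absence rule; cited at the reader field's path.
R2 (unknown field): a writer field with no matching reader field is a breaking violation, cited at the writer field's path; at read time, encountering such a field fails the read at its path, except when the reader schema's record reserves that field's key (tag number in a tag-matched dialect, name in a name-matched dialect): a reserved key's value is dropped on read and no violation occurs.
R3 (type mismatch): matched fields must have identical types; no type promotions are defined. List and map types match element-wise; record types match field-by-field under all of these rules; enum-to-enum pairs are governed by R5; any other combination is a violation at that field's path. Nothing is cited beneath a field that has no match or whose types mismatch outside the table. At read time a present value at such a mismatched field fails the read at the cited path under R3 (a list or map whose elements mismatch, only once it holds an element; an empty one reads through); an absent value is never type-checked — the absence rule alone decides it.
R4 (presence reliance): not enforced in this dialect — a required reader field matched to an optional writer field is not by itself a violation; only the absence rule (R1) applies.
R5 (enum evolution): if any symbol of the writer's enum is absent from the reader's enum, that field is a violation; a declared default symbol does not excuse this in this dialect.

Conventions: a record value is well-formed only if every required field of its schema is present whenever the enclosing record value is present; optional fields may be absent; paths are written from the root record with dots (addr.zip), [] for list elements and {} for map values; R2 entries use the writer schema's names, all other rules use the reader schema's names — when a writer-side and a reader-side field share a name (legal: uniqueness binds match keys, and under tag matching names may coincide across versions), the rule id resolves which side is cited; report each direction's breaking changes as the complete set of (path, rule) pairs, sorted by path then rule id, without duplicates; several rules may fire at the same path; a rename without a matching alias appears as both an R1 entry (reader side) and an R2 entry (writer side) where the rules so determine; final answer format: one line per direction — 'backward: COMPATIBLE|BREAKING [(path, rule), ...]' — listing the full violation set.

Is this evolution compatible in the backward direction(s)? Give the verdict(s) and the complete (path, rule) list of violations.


arrows below run writer -> reader for Invoice
backward for Invoice (reader v2, writer v1):
  tier: Color -> Color, writer optional; from tier
  score has no writer counterpart
  codes: map<string, bool> -> map<string, bool>, writer optional; from codes
  checksum: bytes -> bytes, writer required; from checksum
  avatar: bytes -> bytes, writer required; from avatar
  quantity: int64 -> int64, writer required; from quantity
  price has no writer counterpart
  enabled: bool -> bool, writer required; from verified
  price (writer side), unknown to reader
  breaking: (price, R1)
  breaking: (price, R2)
  breaking: (score, R1)
  breaking: (tier, R5)
  => backward: BREAKING (4)
checking off the Invoice differences that do not matter here:
  field checksum in record Invoice: required changed to optional -> fires only in the forward direction of Invoice, which is not asked here
  renamed field verified to enabled in record Invoice (alias verified declared on the renamed field) -> fires no rule on Invoice, leaving the asked answer as it is

backward: BREAKING [(price, R1), (price, R2), (score, R1), (tier, R5)]


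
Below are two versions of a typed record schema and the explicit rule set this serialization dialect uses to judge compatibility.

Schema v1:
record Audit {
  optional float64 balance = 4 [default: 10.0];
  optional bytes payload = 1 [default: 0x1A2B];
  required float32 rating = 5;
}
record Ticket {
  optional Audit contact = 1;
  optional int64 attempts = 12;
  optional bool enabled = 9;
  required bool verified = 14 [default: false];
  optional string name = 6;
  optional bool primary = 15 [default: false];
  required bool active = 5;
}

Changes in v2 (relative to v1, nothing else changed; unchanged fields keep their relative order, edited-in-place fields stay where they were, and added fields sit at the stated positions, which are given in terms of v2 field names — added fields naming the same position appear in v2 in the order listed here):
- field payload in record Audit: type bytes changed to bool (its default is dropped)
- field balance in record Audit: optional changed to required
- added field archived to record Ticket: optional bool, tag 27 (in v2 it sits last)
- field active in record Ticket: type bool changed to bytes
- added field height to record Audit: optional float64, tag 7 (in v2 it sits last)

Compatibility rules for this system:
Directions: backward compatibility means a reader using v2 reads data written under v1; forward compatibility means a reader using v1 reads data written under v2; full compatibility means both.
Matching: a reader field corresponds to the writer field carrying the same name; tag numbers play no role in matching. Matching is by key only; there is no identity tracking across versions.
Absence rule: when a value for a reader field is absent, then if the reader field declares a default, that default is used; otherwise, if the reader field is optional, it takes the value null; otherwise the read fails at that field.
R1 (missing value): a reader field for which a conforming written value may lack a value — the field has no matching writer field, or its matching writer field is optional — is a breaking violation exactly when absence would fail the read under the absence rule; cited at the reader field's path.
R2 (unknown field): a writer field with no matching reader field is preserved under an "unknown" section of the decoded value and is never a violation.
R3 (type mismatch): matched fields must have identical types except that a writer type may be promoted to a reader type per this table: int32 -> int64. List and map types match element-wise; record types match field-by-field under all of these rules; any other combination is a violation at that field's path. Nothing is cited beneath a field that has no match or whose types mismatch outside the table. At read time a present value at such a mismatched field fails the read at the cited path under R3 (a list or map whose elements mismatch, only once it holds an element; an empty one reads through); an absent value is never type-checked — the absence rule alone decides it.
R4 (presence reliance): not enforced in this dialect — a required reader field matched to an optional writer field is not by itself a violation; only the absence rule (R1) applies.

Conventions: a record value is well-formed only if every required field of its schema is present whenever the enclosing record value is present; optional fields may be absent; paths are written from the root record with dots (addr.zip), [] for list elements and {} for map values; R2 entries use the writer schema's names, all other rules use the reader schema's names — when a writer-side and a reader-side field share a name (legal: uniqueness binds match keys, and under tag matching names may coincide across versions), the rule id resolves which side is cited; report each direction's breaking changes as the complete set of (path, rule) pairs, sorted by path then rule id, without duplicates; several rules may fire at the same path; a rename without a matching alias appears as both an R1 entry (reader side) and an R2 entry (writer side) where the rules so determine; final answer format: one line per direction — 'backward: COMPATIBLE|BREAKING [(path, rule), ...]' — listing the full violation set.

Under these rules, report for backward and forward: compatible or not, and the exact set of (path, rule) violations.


in Ticket below, arrows point writer -> reader
backward pass over Ticket, reader schema v2, writer schema v1:
  contact <- contact (Audit -> Audit, writer optional)
  attempts <- attempts (int64 -> int64, writer optional)
  enabled <- enabled (bool -> bool, writer optional)
  verified <- verified (bool -> bool, writer required)
  name <- name (string -> string, writer optional)
  primary <- primary (bool -> bool, writer optional)
  active <- active (bool -> bytes, writer required)
  archived: no writer match
  contact.balance <- contact.balance (float64 -> float64, writer optional)
  contact.payload <- contact.payload (bytes -> bool, writer optional)
  contact.rating <- contact.rating (float32 -> float32, writer required)
  contact.height: no writer match
  R3 fires at active
  R3 fires at contact.payload
  => backward: BREAKING (2)
forward pass over Ticket, reader schema v1, writer schema v2:
  contact <- contact (Audit -> Audit, writer optional)
  attempts <- attempts (int64 -> int64, writer optional)
  enabled <- enabled (bool -> bool, writer optional)
  verified <- verified (bool -> bool, writer required)
  name <- name (string -> string, writer optional)
  primary <- primary (bool -> bool, writer optional)
  active <- active (bytes -> bool, writer required)
  writer archived: unknown to reader
  contact.balance <- contact.balance (float64 -> float64, writer required)
  contact.payload <- contact.payload (bool -> bytes, writer optional)
  contact.rating <- contact.rating (float32 -> float32, writer required)
  writer contact.height: unknown to reader
  R3 fires at active
  R3 fires at contact.payload
  => forward: BREAKING (2)

backward: BREAKING [(active, R3), (contact.payload, R3)]; forward: BREAKING [(active, R3), (contact.payload, R3)]


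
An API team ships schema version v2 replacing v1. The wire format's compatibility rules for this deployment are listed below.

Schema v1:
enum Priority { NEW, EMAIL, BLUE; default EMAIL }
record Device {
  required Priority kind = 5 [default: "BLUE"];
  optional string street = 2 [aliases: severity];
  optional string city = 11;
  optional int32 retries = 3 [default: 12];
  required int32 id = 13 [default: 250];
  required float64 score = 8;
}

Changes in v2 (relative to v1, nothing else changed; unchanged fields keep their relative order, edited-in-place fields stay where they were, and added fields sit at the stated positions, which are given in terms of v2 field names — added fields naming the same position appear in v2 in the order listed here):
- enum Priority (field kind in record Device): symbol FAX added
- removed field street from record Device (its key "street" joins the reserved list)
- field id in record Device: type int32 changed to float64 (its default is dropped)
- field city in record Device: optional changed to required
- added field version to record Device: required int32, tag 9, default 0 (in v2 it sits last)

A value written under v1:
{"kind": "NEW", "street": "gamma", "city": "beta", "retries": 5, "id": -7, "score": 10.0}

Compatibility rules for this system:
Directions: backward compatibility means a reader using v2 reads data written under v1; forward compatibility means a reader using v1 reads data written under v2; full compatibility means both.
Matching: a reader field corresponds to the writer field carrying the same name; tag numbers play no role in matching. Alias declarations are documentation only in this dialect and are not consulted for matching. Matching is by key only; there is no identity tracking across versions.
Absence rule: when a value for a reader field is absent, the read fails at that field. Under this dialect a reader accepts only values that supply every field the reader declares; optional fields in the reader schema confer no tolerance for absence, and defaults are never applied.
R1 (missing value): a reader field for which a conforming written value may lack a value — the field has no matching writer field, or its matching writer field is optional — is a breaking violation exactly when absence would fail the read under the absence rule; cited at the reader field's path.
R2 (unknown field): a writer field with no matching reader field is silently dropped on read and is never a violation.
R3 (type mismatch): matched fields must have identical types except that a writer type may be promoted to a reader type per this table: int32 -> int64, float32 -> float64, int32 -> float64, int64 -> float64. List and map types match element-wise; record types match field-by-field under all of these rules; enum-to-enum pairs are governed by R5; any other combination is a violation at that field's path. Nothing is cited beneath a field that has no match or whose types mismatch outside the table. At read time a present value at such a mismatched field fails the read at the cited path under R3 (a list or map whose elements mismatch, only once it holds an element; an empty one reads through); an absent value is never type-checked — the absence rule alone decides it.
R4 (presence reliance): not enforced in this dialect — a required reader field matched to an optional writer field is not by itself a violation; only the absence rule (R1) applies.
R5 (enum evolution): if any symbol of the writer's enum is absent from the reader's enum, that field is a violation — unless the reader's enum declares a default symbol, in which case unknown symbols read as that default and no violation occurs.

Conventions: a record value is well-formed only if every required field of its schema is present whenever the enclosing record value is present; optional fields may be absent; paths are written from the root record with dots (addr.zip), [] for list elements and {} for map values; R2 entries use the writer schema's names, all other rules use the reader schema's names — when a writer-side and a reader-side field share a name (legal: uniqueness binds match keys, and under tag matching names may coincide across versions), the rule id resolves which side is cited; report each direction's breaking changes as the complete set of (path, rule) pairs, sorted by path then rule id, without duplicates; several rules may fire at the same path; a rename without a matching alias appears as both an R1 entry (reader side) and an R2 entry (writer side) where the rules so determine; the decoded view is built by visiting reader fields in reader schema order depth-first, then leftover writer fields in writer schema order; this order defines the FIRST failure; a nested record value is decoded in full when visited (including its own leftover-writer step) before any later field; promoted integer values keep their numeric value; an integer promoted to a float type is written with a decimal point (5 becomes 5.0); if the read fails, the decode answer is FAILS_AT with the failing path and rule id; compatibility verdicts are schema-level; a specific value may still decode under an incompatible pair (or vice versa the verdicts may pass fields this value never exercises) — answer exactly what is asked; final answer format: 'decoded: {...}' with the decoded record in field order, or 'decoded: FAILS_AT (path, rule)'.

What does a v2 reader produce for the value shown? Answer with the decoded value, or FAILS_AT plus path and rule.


each type pair in Device: writer, then reader
migrating the Device value to v2:
  kind := "NEW"
  city := "beta"
  retries := 5
  id := -7.0 (int32 -> float64)
  score := 10.0
  read fails at version under R1 (no fill)
  => FAILS_AT (version, R1)
remaining Device differences; none change what is asked:
  enum Priority (field kind in record Device): symbol FAX added -> no rule fires on it and the decoded Device view is identical with or without it
  removed field street from record Device (its key "street" joins the reserved list) -> matters for Device compatibility verdicts, not for this value's decode
  field id in record Device: type int32 changed to float64 (its default is dropped) -> matters for Device compatibility verdicts, not for this value's decode
  field city in record Device: optional changed to required -> matters for Device compatibility verdicts, not for this value's decode

decoded: FAILS_AT (version, R1)
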